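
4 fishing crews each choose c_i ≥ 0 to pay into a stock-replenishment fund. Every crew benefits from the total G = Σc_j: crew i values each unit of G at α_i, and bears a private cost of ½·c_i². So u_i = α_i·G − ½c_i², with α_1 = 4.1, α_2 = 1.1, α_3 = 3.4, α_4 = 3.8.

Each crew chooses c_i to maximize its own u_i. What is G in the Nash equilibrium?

12.4

Crew i's FOC: ∂u_i/∂c_i = α_i − c_i = 0, so c_i* = α_i.
NE contributions = (4.1, 1.1, 3.4, 3.8); G = 12.4.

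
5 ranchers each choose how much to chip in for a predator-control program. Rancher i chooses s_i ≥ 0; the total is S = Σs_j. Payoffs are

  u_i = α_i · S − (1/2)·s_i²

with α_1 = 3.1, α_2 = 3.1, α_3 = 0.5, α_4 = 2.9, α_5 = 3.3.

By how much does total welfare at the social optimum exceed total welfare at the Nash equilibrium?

Rancher i's FOC: ∂u_i/∂s_i = α_i − s_i = 0, so s_i* = α_i.
NE contributions = (3.1, 3.1, 0.5, 2.9, 3.3); S = 12.9.
W^NE = (Σα)·S − ½Σα_i² = 12.9² − ½·38.77 = 147.025.
Planner sets s_i = Σα_j = 12.9 for every i, so S^SO = 5·12.9 = 64.5.
W^SO = (Σα)·S^SO − ½·5·(Σα)² = (5/2)·12.9² = 416.025.
Deadweight loss = W^SO − W^NE = 269.

269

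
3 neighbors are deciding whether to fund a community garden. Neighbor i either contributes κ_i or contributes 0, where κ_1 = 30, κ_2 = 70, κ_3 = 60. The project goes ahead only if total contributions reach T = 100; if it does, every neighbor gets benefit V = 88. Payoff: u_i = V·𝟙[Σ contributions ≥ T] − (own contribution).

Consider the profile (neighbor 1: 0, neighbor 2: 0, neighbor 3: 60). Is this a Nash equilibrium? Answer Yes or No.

Total = 60 < 100: not provided.
Neighbor 1 (pledges 0, payoff 0): pledging 30 → total 90, payoff -30. No gain.
Neighbor 2 (pledges 0, payoff 0): pledging 70 → total 130, payoff 18. Profitable deviation.

No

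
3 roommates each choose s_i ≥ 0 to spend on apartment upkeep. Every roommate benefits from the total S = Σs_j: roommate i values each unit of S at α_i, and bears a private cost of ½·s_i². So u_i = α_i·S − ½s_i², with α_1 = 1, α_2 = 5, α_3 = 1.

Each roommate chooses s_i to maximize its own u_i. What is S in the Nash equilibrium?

Roommate i's FOC: ∂u_i/∂s_i = α_i − s_i = 0, so s_i* = α_i.
NE contributions = (1, 5, 1); S = 7.

7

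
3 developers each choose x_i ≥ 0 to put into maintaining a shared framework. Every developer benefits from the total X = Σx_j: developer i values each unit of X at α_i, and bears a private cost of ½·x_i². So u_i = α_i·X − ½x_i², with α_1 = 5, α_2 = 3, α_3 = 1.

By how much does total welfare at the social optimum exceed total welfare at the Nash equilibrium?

58

Developer i's FOC: ∂u_i/∂x_i = α_i − x_i = 0, so x_i* = α_i.
NE contributions = (5, 3, 1); X = 9.
W^NE = (Σα)·X − ½Σα_i² = 9² − ½·35 = 63.5.
Planner sets x_i = Σα_j = 9 for every i, so X^SO = 3·9 = 27.
W^SO = (Σα)·X^SO − ½·3·(Σα)² = (3/2)·9² = 121.5.
Deadweight loss = W^SO − W^NE = 58.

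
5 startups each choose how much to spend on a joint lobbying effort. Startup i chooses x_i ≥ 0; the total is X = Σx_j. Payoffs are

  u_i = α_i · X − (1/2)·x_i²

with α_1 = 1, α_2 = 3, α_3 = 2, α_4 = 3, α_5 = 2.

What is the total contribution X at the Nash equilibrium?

Startup i's FOC: ∂u_i/∂x_i = α_i − x_i = 0, so x_i* = α_i.
NE contributions = (1, 3, 2, 3, 2); X = 11.

11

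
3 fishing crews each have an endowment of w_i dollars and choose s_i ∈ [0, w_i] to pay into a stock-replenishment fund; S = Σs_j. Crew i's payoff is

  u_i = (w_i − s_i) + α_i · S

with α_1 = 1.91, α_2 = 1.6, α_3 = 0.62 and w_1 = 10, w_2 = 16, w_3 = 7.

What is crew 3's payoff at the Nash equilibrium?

23.12

∂u_i/∂s_i = α_i − 1, so crew i contributes w_i if α_i > 1, else 0.
α_i > 1 for i ∈ {1, 2}; NE contributions (10, 16, 0), S = 26.
u_3 = (7 − 0) + 0.62·26 = 23.12.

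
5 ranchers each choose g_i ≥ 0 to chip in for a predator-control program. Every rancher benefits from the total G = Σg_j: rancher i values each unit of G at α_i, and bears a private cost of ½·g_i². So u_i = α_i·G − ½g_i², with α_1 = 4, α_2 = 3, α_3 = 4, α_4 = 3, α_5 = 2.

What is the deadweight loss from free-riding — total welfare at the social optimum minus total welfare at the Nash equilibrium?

411

Rancher i's FOC: ∂u_i/∂g_i = α_i − g_i = 0, so g_i* = α_i.
NE contributions = (4, 3, 4, 3, 2); G = 16.
W^NE = (Σα)·G − ½Σα_i² = 16² − ½·54 = 229.
Planner sets g_i = Σα_j = 16 for every i, so G^SO = 5·16 = 80.
W^SO = (Σα)·G^SO − ½·5·(Σα)² = (5/2)·16² = 640.
Deadweight loss = W^SO − W^NE = 411.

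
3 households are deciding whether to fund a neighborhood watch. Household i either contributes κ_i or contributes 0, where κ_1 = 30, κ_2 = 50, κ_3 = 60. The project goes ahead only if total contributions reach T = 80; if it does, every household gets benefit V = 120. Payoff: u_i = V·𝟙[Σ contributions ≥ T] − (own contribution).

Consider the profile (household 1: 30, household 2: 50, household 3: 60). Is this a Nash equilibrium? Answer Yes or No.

Total = 140 ≥ 80: provided.
Household 1 (pledges 30, payoff 90): dropping to 0 → total 110, payoff 120. Profitable deviation.

No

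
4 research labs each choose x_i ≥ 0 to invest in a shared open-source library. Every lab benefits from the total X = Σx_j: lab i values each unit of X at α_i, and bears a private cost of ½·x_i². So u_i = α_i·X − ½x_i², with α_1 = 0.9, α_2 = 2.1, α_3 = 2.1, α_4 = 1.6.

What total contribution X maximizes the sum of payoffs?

26.8

Planner FOC: ∂(Σu_j)/∂x_i = (Σα_j) − x_i = 0, so x_i^SO = Σα_j = 6.7 for every i; X^SO = 26.8.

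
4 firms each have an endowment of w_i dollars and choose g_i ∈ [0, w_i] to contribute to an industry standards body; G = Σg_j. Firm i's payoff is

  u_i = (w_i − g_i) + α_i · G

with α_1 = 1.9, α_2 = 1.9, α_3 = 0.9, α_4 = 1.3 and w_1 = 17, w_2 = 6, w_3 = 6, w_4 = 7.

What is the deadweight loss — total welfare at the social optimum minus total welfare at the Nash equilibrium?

30

∂u_i/∂g_i = α_i − 1, so firm i contributes w_i if α_i > 1, else 0.
α_i > 1 for i ∈ {1, 2, 4}; NE contributions (17, 6, 0, 7), G = 30.
W^NE = Σw_i − G^NE + (Σα_i)·G^NE = 36 + 5·30 = 186.
Planner: ∂(Σu_j)/∂g_i = Σα_j − 1 = 5 > 0, so everyone contributes w_i; G^SO = 36, W^SO = 36 + 5·36 = 216.
Deadweight loss = 30.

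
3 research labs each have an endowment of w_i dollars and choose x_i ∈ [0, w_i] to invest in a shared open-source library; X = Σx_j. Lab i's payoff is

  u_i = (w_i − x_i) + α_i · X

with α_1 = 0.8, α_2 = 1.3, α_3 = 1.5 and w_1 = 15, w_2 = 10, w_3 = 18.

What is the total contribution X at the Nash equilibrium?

∂u_i/∂x_i = α_i − 1, so lab i contributes w_i if α_i > 1, else 0.
α_i > 1 for i ∈ {2, 3}; NE contributions (0, 10, 18), X = 28.

28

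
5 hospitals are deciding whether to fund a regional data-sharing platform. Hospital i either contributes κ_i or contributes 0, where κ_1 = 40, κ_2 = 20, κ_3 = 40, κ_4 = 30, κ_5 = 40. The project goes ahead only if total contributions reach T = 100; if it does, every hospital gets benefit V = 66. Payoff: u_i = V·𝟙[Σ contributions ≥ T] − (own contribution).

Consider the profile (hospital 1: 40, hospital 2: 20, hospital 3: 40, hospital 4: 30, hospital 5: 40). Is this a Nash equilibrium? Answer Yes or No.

No

Total = 170 ≥ 100: provided.
Hospital 1 (pledges 40, payoff 26): dropping to 0 → total 130, payoff 66. Profitable deviation.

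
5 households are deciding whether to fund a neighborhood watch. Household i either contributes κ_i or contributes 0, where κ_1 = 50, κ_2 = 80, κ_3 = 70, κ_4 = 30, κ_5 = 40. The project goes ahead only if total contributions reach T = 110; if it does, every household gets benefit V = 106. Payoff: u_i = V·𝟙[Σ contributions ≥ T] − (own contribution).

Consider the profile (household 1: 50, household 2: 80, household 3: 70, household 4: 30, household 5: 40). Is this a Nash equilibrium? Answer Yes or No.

No

Total = 270 ≥ 110: provided.
Household 1 (pledges 50, payoff 56): dropping to 0 → total 220, payoff 106. Profitable deviation.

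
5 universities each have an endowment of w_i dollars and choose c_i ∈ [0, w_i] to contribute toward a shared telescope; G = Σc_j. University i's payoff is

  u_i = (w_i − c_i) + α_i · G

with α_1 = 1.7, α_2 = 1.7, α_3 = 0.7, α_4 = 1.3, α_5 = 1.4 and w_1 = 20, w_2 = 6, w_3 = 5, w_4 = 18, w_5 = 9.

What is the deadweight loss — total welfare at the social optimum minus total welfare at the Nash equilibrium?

29

∂u_i/∂c_i = α_i − 1, so university i contributes w_i if α_i > 1, else 0.
α_i > 1 for i ∈ {1, 2, 4, 5}; NE contributions (20, 6, 0, 18, 9), G = 53.
W^NE = Σw_i − G^NE + (Σα_i)·G^NE = 58 + 5.8·53 = 365.4.
Planner: ∂(Σu_j)/∂c_i = Σα_j − 1 = 5.8 > 0, so everyone contributes w_i; G^SO = 58, W^SO = 58 + 5.8·58 = 394.4.
Deadweight loss = 29.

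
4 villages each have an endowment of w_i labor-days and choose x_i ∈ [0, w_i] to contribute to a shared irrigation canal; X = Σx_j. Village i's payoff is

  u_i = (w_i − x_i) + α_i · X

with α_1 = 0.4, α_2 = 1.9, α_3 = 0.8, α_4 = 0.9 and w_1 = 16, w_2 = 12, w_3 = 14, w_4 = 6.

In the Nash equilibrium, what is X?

∂u_i/∂x_i = α_i − 1, so village i contributes w_i if α_i > 1, else 0.
α_i > 1 for i ∈ {2}; NE contributions (0, 12, 0, 0), X = 12.

12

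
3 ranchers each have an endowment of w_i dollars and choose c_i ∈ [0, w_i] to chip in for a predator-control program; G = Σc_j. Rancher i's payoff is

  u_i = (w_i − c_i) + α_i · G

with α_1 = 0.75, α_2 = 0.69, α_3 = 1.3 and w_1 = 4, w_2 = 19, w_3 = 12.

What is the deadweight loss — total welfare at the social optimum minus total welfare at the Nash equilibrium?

∂u_i/∂c_i = α_i − 1, so rancher i contributes w_i if α_i > 1, else 0.
α_i > 1 for i ∈ {3}; NE contributions (0, 0, 12), G = 12.
W^NE = Σw_i − G^NE + (Σα_i)·G^NE = 35 + 1.74·12 = 55.88.
Planner: ∂(Σu_j)/∂c_i = Σα_j − 1 = 1.74 > 0, so everyone contributes w_i; G^SO = 35, W^SO = 35 + 1.74·35 = 95.9.
Deadweight loss = 40.02.

40.02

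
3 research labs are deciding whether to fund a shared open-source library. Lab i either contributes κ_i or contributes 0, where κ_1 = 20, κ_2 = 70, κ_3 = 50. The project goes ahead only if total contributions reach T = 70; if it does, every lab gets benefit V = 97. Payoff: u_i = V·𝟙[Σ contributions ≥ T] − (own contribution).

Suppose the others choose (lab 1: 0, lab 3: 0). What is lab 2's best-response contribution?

70

Others' total = 0. Contributing 70 brings total to 70 ≥ 70: gain V − κ_2 = 27.
Best response: 70.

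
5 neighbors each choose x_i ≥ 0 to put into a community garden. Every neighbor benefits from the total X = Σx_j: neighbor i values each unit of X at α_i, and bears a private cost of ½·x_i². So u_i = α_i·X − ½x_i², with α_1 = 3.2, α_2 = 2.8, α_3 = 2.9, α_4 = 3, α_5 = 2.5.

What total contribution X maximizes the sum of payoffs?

72

Planner FOC: ∂(Σu_j)/∂x_i = (Σα_j) − x_i = 0, so x_i^SO = Σα_j = 14.4 for every i; X^SO = 72.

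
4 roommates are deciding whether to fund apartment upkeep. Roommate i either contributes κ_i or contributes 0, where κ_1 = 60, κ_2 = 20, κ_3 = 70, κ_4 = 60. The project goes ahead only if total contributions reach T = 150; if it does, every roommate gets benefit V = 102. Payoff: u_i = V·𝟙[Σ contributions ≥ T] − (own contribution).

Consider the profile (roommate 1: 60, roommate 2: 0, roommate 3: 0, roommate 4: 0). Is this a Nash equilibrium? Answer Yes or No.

Total = 60 < 150: not provided.
Roommate 1 (pledges 60, payoff -60): dropping to 0 → total 0, payoff 0. Profitable deviation.

No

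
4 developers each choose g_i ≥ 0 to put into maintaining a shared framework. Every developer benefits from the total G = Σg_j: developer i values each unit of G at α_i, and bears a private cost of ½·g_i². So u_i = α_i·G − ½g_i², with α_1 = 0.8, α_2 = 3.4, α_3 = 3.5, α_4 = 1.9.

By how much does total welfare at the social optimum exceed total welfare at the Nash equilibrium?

Developer i's FOC: ∂u_i/∂g_i = α_i − g_i = 0, so g_i* = α_i.
NE contributions = (0.8, 3.4, 3.5, 1.9); G = 9.6.
W^NE = (Σα)·G − ½Σα_i² = 9.6² − ½·28.06 = 78.13.
Planner sets g_i = Σα_j = 9.6 for every i, so G^SO = 4·9.6 = 38.4.
W^SO = (Σα)·G^SO − ½·4·(Σα)² = (4/2)·9.6² = 184.32.
Deadweight loss = W^SO − W^NE = 106.19.

106.19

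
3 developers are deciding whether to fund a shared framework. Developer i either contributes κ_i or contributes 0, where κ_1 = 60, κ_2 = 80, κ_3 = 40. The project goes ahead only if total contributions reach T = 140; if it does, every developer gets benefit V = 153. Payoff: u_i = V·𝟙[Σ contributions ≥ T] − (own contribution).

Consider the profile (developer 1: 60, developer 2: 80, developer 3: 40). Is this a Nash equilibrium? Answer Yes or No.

No

Total = 180 ≥ 140: provided.
Developer 1 (pledges 60, payoff 93): dropping to 0 → total 120, payoff 0. No gain.
Developer 2 (pledges 80, payoff 73): dropping to 0 → total 100, payoff 0. No gain.
Developer 3 (pledges 40, payoff 113): dropping to 0 → total 140, payoff 153. Profitable deviation.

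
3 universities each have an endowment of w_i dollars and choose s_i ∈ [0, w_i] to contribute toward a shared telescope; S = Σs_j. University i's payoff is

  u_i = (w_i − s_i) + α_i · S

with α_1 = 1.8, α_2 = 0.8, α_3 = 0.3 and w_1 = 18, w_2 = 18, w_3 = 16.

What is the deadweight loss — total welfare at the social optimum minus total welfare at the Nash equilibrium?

∂u_i/∂s_i = α_i − 1, so university i contributes w_i if α_i > 1, else 0.
α_i > 1 for i ∈ {1}; NE contributions (18, 0, 0), S = 18.
W^NE = Σw_i − S^NE + (Σα_i)·S^NE = 52 + 1.9·18 = 86.2.
Planner: ∂(Σu_j)/∂s_i = Σα_j − 1 = 1.9 > 0, so everyone contributes w_i; S^SO = 52, W^SO = 52 + 1.9·52 = 150.8.
Deadweight loss = 64.6.

64.6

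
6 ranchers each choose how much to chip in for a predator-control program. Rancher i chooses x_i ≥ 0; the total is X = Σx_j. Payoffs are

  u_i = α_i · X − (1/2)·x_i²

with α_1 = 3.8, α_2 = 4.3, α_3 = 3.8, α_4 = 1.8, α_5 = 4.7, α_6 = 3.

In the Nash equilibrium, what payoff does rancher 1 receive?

74.1

Rancher i's FOC: ∂u_i/∂x_i = α_i − x_i = 0, so x_i* = α_i.
NE contributions = (3.8, 4.3, 3.8, 1.8, 4.7, 3); X = 21.4.
u_1 = α_1·X − ½·(x_1)² = 3.8·21.4 − ½·3.8² = 74.1.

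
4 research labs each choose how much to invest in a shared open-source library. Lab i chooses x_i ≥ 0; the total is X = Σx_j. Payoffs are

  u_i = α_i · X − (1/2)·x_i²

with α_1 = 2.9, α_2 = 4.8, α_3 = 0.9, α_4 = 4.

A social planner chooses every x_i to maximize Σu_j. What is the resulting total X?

Planner FOC: ∂(Σu_j)/∂x_i = (Σα_j) − x_i = 0, so x_i^SO = Σα_j = 12.6 for every i; X^SO = 50.4.

50.4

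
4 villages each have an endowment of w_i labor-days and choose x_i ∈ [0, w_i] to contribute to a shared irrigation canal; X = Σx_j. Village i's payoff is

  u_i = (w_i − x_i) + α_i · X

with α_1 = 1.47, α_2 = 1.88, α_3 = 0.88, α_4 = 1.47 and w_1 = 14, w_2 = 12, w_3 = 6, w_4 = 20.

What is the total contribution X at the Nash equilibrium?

46

∂u_i/∂x_i = α_i − 1, so village i contributes w_i if α_i > 1, else 0.
α_i > 1 for i ∈ {1, 2, 4}; NE contributions (14, 12, 0, 20), X = 46.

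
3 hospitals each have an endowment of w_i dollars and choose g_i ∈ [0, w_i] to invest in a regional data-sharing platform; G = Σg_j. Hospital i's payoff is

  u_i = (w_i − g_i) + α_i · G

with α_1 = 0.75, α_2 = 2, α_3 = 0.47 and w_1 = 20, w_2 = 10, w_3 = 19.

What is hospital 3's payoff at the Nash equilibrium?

∂u_i/∂g_i = α_i − 1, so hospital i contributes w_i if α_i > 1, else 0.
α_i > 1 for i ∈ {2}; NE contributions (0, 10, 0), G = 10.
u_3 = (19 − 0) + 0.47·10 = 23.7.

23.7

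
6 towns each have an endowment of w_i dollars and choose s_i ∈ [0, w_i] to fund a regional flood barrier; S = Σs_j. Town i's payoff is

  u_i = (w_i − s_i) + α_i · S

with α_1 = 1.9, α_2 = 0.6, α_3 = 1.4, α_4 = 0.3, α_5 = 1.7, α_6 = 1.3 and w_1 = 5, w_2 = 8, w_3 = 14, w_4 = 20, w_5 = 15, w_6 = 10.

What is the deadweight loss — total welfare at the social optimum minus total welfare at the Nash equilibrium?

∂u_i/∂s_i = α_i − 1, so town i contributes w_i if α_i > 1, else 0.
α_i > 1 for i ∈ {1, 3, 5, 6}; NE contributions (5, 0, 14, 0, 15, 10), S = 44.
W^NE = Σw_i − S^NE + (Σα_i)·S^NE = 72 + 6.2·44 = 344.8.
Planner: ∂(Σu_j)/∂s_i = Σα_j − 1 = 6.2 > 0, so everyone contributes w_i; S^SO = 72, W^SO = 72 + 6.2·72 = 518.4.
Deadweight loss = 173.6.

173.6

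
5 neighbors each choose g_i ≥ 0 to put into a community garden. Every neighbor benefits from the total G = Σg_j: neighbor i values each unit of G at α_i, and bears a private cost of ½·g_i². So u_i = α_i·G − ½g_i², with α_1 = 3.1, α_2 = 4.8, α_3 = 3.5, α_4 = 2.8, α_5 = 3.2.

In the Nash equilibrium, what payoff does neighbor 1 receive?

49.135

Neighbor i's FOC: ∂u_i/∂g_i = α_i − g_i = 0, so g_i* = α_i.
NE contributions = (3.1, 4.8, 3.5, 2.8, 3.2); G = 17.4.
u_1 = α_1·G − ½·(g_1)² = 3.1·17.4 − ½·3.1² = 49.135.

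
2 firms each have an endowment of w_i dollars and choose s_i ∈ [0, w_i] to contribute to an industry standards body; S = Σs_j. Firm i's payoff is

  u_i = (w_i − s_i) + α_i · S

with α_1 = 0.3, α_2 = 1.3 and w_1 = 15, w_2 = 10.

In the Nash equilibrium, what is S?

10

∂u_i/∂s_i = α_i − 1, so firm i contributes w_i if α_i > 1, else 0.
α_i > 1 for i ∈ {2}; NE contributions (0, 10), S = 10.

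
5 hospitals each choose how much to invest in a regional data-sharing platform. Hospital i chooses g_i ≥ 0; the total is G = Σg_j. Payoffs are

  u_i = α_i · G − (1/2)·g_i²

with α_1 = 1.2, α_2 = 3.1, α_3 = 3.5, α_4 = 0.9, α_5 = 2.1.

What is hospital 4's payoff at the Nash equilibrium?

9.315

Hospital i's FOC: ∂u_i/∂g_i = α_i − g_i = 0, so g_i* = α_i.
NE contributions = (1.2, 3.1, 3.5, 0.9, 2.1); G = 10.8.
u_4 = α_4·G − ½·(g_4)² = 0.9·10.8 − ½·0.9² = 9.315.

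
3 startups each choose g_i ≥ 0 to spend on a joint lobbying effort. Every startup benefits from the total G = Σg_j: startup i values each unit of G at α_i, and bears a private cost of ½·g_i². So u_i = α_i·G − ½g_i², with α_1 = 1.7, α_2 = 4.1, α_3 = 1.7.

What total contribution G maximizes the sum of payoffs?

22.5

Planner FOC: ∂(Σu_j)/∂g_i = (Σα_j) − g_i = 0, so g_i^SO = Σα_j = 7.5 for every i; G^SO = 22.5.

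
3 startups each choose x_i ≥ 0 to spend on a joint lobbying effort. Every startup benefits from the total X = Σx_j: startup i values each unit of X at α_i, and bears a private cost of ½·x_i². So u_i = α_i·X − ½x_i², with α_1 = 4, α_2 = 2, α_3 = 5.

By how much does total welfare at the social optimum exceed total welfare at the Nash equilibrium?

83

Startup i's FOC: ∂u_i/∂x_i = α_i − x_i = 0, so x_i* = α_i.
NE contributions = (4, 2, 5); X = 11.
W^NE = (Σα)·X − ½Σα_i² = 11² − ½·45 = 98.5.
Planner sets x_i = Σα_j = 11 for every i, so X^SO = 3·11 = 33.
W^SO = (Σα)·X^SO − ½·3·(Σα)² = (3/2)·11² = 181.5.
Deadweight loss = W^SO − W^NE = 83.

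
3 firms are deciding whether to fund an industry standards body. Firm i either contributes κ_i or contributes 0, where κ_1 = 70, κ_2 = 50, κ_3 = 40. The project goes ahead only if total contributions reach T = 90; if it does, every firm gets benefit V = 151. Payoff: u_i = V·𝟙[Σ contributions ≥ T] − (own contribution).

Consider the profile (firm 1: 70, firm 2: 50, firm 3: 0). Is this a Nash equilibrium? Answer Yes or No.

Total = 120 ≥ 90: provided.
Firm 1 (pledges 70, payoff 81): dropping to 0 → total 50, payoff 0. No gain.
Firm 2 (pledges 50, payoff 101): dropping to 0 → total 70, payoff 0. No gain.
Firm 3 (pledges 0, payoff 151): pledging 40 → total 160, payoff 111. No gain.

Yes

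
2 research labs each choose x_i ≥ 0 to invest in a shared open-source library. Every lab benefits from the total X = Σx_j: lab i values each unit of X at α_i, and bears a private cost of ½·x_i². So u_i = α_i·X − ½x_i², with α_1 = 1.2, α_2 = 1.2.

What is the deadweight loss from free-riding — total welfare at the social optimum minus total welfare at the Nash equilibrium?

Lab i's FOC: ∂u_i/∂x_i = α_i − x_i = 0, so x_i* = α_i.
NE contributions = (1.2, 1.2); X = 2.4.
W^NE = (Σα)·X − ½Σα_i² = 2.4² − ½·2.88 = 4.32.
Planner sets x_i = Σα_j = 2.4 for every i, so X^SO = 2·2.4 = 4.8.
W^SO = (Σα)·X^SO − ½·2·(Σα)² = (2/2)·2.4² = 5.76.
Deadweight loss = W^SO − W^NE = 1.44.

1.44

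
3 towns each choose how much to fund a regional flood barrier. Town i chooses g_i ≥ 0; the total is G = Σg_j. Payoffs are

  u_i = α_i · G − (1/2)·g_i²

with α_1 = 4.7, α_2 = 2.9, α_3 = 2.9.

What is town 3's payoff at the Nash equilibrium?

Town i's FOC: ∂u_i/∂g_i = α_i − g_i = 0, so g_i* = α_i.
NE contributions = (4.7, 2.9, 2.9); G = 10.5.
u_3 = α_3·G − ½·(g_3)² = 2.9·10.5 − ½·2.9² = 26.245.

26.245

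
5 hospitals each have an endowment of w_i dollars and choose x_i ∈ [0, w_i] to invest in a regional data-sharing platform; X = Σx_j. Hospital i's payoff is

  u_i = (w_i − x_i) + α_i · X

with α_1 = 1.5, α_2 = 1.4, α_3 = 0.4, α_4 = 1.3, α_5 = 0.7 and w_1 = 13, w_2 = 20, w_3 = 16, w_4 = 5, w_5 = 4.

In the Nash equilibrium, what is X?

38

∂u_i/∂x_i = α_i − 1, so hospital i contributes w_i if α_i > 1, else 0.
α_i > 1 for i ∈ {1, 2, 4}; NE contributions (13, 20, 0, 5, 0), X = 38.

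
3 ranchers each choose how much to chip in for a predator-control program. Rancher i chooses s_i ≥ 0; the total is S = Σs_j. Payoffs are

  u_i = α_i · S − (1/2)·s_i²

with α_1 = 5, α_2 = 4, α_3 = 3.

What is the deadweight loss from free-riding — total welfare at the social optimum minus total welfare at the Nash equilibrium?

Rancher i's FOC: ∂u_i/∂s_i = α_i − s_i = 0, so s_i* = α_i.
NE contributions = (5, 4, 3); S = 12.
W^NE = (Σα)·S − ½Σα_i² = 12² − ½·50 = 119.
Planner sets s_i = Σα_j = 12 for every i, so S^SO = 3·12 = 36.
W^SO = (Σα)·S^SO − ½·3·(Σα)² = (3/2)·12² = 216.
Deadweight loss = W^SO − W^NE = 97.

97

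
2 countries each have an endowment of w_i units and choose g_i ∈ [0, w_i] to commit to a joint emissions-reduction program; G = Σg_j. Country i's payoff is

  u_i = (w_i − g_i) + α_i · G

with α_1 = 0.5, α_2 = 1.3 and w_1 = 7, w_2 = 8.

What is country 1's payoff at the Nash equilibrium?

∂u_i/∂g_i = α_i − 1, so country i contributes w_i if α_i > 1, else 0.
α_i > 1 for i ∈ {2}; NE contributions (0, 8), G = 8.
u_1 = (7 − 0) + 0.5·8 = 11.

11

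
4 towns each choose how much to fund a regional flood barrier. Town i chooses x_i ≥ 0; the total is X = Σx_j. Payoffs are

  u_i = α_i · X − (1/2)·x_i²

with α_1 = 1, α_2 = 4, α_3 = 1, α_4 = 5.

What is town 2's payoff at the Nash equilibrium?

36

Town i's FOC: ∂u_i/∂x_i = α_i − x_i = 0, so x_i* = α_i.
NE contributions = (1, 4, 1, 5); X = 11.
u_2 = α_2·X − ½·(x_2)² = 4·11 − ½·4² = 36.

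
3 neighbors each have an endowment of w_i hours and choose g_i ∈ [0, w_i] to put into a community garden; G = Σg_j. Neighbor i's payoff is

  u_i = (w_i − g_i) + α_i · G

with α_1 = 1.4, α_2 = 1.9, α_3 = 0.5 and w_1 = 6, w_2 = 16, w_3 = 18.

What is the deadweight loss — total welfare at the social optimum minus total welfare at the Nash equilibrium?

∂u_i/∂g_i = α_i − 1, so neighbor i contributes w_i if α_i > 1, else 0.
α_i > 1 for i ∈ {1, 2}; NE contributions (6, 16, 0), G = 22.
W^NE = Σw_i − G^NE + (Σα_i)·G^NE = 40 + 2.8·22 = 101.6.
Planner: ∂(Σu_j)/∂g_i = Σα_j − 1 = 2.8 > 0, so everyone contributes w_i; G^SO = 40, W^SO = 40 + 2.8·40 = 152.
Deadweight loss = 50.4.

50.4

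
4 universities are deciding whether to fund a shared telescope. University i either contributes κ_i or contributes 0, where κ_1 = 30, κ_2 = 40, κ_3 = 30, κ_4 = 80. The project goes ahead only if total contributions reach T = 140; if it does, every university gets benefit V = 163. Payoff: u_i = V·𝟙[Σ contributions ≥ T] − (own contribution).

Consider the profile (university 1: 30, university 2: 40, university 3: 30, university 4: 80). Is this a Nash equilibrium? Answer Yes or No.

Total = 180 ≥ 140: provided.
University 1 (pledges 30, payoff 133): dropping to 0 → total 150, payoff 163. Profitable deviation.

No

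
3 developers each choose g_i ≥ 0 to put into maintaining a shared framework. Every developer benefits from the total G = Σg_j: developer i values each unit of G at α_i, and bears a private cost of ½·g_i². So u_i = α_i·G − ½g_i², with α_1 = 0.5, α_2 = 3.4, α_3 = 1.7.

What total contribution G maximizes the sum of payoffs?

Planner FOC: ∂(Σu_j)/∂g_i = (Σα_j) − g_i = 0, so g_i^SO = Σα_j = 5.6 for every i; G^SO = 16.8.

16.8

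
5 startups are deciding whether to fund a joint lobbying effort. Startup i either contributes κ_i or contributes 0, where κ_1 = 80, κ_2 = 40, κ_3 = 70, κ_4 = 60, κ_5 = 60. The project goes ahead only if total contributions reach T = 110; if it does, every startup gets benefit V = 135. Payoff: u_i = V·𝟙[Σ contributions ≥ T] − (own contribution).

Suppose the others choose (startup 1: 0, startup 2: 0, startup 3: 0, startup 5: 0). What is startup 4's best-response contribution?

0

Others' total = 0. Even contributing 60 gives 60 < 110: no benefit either way.
Best response: 0.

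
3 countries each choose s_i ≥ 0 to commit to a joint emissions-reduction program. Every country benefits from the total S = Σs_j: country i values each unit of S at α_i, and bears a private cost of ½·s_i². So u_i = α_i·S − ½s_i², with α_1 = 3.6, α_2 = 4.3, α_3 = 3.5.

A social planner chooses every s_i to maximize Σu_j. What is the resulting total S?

34.2

Planner FOC: ∂(Σu_j)/∂s_i = (Σα_j) − s_i = 0, so s_i^SO = Σα_j = 11.4 for every i; S^SO = 34.2.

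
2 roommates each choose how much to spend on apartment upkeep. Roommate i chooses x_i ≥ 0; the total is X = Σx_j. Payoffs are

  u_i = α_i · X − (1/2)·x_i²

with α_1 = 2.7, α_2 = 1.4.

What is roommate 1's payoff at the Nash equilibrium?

Roommate i's FOC: ∂u_i/∂x_i = α_i − x_i = 0, so x_i* = α_i.
NE contributions = (2.7, 1.4); X = 4.1.
u_1 = α_1·X − ½·(x_1)² = 2.7·4.1 − ½·2.7² = 7.425.

7.425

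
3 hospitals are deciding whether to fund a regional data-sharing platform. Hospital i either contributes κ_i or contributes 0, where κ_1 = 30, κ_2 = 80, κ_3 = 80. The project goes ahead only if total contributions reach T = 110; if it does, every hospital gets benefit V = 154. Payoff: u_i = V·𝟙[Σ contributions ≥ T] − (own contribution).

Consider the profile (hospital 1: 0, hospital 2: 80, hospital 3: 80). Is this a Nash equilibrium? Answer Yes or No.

Total = 160 ≥ 110: provided.
Hospital 1 (pledges 0, payoff 154): pledging 30 → total 190, payoff 124. No gain.
Hospital 2 (pledges 80, payoff 74): dropping to 0 → total 80, payoff 0. No gain.
Hospital 3 (pledges 80, payoff 74): dropping to 0 → total 80, payoff 0. No gain.

Yes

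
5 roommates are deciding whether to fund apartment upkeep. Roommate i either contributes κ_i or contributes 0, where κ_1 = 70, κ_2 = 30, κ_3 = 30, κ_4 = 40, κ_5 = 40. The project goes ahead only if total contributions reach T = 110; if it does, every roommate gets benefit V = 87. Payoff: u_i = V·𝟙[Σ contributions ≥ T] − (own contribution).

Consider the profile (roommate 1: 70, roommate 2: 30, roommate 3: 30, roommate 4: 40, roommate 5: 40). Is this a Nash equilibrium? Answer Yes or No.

No

Total = 210 ≥ 110: provided.
Roommate 1 (pledges 70, payoff 17): dropping to 0 → total 140, payoff 87. Profitable deviation.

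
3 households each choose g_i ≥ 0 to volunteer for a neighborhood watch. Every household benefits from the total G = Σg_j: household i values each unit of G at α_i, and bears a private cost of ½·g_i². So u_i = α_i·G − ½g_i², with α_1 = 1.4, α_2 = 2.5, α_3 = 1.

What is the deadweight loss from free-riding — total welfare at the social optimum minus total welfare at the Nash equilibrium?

Household i's FOC: ∂u_i/∂g_i = α_i − g_i = 0, so g_i* = α_i.
NE contributions = (1.4, 2.5, 1); G = 4.9.
W^NE = (Σα)·G − ½Σα_i² = 4.9² − ½·9.21 = 19.405.
Planner sets g_i = Σα_j = 4.9 for every i, so G^SO = 3·4.9 = 14.7.
W^SO = (Σα)·G^SO − ½·3·(Σα)² = (3/2)·4.9² = 36.015.
Deadweight loss = W^SO − W^NE = 16.61.

16.61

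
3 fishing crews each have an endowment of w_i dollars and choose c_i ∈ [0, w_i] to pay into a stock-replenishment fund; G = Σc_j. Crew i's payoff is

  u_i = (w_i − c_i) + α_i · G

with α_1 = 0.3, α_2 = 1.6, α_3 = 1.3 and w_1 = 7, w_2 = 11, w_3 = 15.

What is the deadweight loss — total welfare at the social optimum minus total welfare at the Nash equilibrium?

∂u_i/∂c_i = α_i − 1, so crew i contributes w_i if α_i > 1, else 0.
α_i > 1 for i ∈ {2, 3}; NE contributions (0, 11, 15), G = 26.
W^NE = Σw_i − G^NE + (Σα_i)·G^NE = 33 + 2.2·26 = 90.2.
Planner: ∂(Σu_j)/∂c_i = Σα_j − 1 = 2.2 > 0, so everyone contributes w_i; G^SO = 33, W^SO = 33 + 2.2·33 = 105.6.
Deadweight loss = 15.4.

15.4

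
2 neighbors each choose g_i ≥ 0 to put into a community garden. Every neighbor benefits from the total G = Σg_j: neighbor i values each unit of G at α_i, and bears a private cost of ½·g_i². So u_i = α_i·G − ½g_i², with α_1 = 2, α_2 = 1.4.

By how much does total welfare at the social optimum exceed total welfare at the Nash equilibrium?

Neighbor i's FOC: ∂u_i/∂g_i = α_i − g_i = 0, so g_i* = α_i.
NE contributions = (2, 1.4); G = 3.4.
W^NE = (Σα)·G − ½Σα_i² = 3.4² − ½·5.96 = 8.58.
Planner sets g_i = Σα_j = 3.4 for every i, so G^SO = 2·3.4 = 6.8.
W^SO = (Σα)·G^SO − ½·2·(Σα)² = (2/2)·3.4² = 11.56.
Deadweight loss = W^SO − W^NE = 2.98.

2.98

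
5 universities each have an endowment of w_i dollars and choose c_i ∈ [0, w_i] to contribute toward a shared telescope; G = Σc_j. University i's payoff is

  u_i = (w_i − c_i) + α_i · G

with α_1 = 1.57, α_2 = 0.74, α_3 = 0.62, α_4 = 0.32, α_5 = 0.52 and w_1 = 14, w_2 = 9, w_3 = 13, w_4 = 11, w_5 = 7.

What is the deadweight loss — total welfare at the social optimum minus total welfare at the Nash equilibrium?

110.8

∂u_i/∂c_i = α_i − 1, so university i contributes w_i if α_i > 1, else 0.
α_i > 1 for i ∈ {1}; NE contributions (14, 0, 0, 0, 0), G = 14.
W^NE = Σw_i − G^NE + (Σα_i)·G^NE = 54 + 2.77·14 = 92.78.
Planner: ∂(Σu_j)/∂c_i = Σα_j − 1 = 2.77 > 0, so everyone contributes w_i; G^SO = 54, W^SO = 54 + 2.77·54 = 203.58.
Deadweight loss = 110.8.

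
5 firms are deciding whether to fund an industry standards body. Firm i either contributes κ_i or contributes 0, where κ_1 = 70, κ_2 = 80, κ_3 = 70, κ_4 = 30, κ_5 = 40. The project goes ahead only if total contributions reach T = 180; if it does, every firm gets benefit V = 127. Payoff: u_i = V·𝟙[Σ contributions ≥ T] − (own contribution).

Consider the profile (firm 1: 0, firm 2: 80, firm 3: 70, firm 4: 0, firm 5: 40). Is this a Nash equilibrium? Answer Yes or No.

Total = 190 ≥ 180: provided.
Firm 1 (pledges 0, payoff 127): pledging 70 → total 260, payoff 57. No gain.
Firm 2 (pledges 80, payoff 47): dropping to 0 → total 110, payoff 0. No gain.
Firm 3 (pledges 70, payoff 57): dropping to 0 → total 120, payoff 0. No gain.
Firm 4 (pledges 0, payoff 127): pledging 30 → total 220, payoff 97. No gain.
Firm 5 (pledges 40, payoff 87): dropping to 0 → total 150, payoff 0. No gain.

Yes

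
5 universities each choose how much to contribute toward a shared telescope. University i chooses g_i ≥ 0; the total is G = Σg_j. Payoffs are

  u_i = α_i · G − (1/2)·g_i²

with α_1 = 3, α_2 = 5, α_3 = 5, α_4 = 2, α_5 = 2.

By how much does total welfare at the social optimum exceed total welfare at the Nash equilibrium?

467

University i's FOC: ∂u_i/∂g_i = α_i − g_i = 0, so g_i* = α_i.
NE contributions = (3, 5, 5, 2, 2); G = 17.
W^NE = (Σα)·G − ½Σα_i² = 17² − ½·67 = 255.5.
Planner sets g_i = Σα_j = 17 for every i, so G^SO = 5·17 = 85.
W^SO = (Σα)·G^SO − ½·5·(Σα)² = (5/2)·17² = 722.5.
Deadweight loss = W^SO − W^NE = 467.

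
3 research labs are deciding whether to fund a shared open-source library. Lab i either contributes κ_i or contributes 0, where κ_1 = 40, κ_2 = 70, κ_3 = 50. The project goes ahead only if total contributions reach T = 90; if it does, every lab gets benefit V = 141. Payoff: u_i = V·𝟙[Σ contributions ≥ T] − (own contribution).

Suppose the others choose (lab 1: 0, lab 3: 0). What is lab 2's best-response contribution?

0

Others' total = 0. Even contributing 70 gives 70 < 90: no benefit either way.
Best response: 0.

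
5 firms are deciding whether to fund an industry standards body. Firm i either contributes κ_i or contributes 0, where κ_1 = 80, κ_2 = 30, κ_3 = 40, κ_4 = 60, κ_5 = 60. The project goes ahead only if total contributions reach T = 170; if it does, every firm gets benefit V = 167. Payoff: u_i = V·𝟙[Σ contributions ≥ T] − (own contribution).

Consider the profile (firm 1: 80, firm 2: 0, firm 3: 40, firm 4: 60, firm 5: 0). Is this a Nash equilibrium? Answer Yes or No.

Yes

Total = 180 ≥ 170: provided.
Firm 1 (pledges 80, payoff 87): dropping to 0 → total 100, payoff 0. No gain.
Firm 2 (pledges 0, payoff 167): pledging 30 → total 210, payoff 137. No gain.
Firm 3 (pledges 40, payoff 127): dropping to 0 → total 140, payoff 0. No gain.
Firm 4 (pledges 60, payoff 107): dropping to 0 → total 120, payoff 0. No gain.
Firm 5 (pledges 0, payoff 167): pledging 60 → total 240, payoff 107. No gain.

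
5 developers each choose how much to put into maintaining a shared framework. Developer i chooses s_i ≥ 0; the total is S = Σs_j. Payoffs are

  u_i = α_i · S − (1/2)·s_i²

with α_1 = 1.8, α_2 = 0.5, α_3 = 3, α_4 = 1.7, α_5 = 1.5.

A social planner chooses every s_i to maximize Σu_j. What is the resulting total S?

Planner FOC: ∂(Σu_j)/∂s_i = (Σα_j) − s_i = 0, so s_i^SO = Σα_j = 8.5 for every i; S^SO = 42.5.

42.5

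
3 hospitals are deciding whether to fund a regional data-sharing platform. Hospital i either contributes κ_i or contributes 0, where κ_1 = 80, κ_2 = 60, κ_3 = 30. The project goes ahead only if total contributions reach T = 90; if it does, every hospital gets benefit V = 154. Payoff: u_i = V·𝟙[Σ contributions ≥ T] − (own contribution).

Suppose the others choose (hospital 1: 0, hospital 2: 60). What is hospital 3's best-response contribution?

Others' total = 60. Contributing 30 brings total to 90 ≥ 90: gain V − κ_3 = 124.
Best response: 30.

30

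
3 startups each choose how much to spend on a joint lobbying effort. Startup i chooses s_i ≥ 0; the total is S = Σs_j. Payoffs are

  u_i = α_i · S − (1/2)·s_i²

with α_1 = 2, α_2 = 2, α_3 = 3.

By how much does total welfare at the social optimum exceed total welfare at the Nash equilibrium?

33

Startup i's FOC: ∂u_i/∂s_i = α_i − s_i = 0, so s_i* = α_i.
NE contributions = (2, 2, 3); S = 7.
W^NE = (Σα)·S − ½Σα_i² = 7² − ½·17 = 40.5.
Planner sets s_i = Σα_j = 7 for every i, so S^SO = 3·7 = 21.
W^SO = (Σα)·S^SO − ½·3·(Σα)² = (3/2)·7² = 73.5.
Deadweight loss = W^SO − W^NE = 33.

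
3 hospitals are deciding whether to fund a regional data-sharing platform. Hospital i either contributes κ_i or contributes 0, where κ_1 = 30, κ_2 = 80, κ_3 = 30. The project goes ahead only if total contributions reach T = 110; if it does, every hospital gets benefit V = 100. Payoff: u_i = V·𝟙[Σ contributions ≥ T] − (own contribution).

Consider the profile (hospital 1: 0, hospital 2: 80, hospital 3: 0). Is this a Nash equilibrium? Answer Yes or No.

No

Total = 80 < 110: not provided.
Hospital 1 (pledges 0, payoff 0): pledging 30 → total 110, payoff 70. Profitable deviation.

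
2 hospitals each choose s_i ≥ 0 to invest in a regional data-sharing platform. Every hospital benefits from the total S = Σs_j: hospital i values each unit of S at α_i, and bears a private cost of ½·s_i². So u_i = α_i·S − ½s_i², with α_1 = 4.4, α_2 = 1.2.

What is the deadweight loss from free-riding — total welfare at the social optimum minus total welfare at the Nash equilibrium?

Hospital i's FOC: ∂u_i/∂s_i = α_i − s_i = 0, so s_i* = α_i.
NE contributions = (4.4, 1.2); S = 5.6.
W^NE = (Σα)·S − ½Σα_i² = 5.6² − ½·20.8 = 20.96.
Planner sets s_i = Σα_j = 5.6 for every i, so S^SO = 2·5.6 = 11.2.
W^SO = (Σα)·S^SO − ½·2·(Σα)² = (2/2)·5.6² = 31.36.
Deadweight loss = W^SO − W^NE = 10.4.

10.4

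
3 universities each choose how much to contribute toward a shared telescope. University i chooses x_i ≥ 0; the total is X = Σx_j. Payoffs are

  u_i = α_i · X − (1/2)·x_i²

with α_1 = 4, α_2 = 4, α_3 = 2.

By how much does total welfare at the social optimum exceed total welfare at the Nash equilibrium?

68

University i's FOC: ∂u_i/∂x_i = α_i − x_i = 0, so x_i* = α_i.
NE contributions = (4, 4, 2); X = 10.
W^NE = (Σα)·X − ½Σα_i² = 10² − ½·36 = 82.
Planner sets x_i = Σα_j = 10 for every i, so X^SO = 3·10 = 30.
W^SO = (Σα)·X^SO − ½·3·(Σα)² = (3/2)·10² = 150.
Deadweight loss = W^SO − W^NE = 68.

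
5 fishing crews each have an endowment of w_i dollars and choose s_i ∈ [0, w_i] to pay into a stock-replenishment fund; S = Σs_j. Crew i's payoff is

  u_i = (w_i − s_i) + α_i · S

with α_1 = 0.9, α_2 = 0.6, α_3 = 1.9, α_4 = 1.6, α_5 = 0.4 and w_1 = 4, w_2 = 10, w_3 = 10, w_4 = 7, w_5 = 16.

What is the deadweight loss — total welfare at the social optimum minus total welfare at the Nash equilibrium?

∂u_i/∂s_i = α_i − 1, so crew i contributes w_i if α_i > 1, else 0.
α_i > 1 for i ∈ {3, 4}; NE contributions (0, 0, 10, 7, 0), S = 17.
W^NE = Σw_i − S^NE + (Σα_i)·S^NE = 47 + 4.4·17 = 121.8.
Planner: ∂(Σu_j)/∂s_i = Σα_j − 1 = 4.4 > 0, so everyone contributes w_i; S^SO = 47, W^SO = 47 + 4.4·47 = 253.8.
Deadweight loss = 132.

132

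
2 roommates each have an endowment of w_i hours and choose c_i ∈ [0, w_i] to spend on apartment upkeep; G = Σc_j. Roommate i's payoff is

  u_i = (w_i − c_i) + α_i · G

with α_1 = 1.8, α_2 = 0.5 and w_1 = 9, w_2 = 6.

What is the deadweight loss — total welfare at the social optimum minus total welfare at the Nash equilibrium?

7.8

∂u_i/∂c_i = α_i − 1, so roommate i contributes w_i if α_i > 1, else 0.
α_i > 1 for i ∈ {1}; NE contributions (9, 0), G = 9.
W^NE = Σw_i − G^NE + (Σα_i)·G^NE = 15 + 1.3·9 = 26.7.
Planner: ∂(Σu_j)/∂c_i = Σα_j − 1 = 1.3 > 0, so everyone contributes w_i; G^SO = 15, W^SO = 15 + 1.3·15 = 34.5.
Deadweight loss = 7.8.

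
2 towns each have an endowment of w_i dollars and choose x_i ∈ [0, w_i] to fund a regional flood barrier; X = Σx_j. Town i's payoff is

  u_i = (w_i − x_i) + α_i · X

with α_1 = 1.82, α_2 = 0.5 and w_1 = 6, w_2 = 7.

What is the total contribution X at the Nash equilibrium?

∂u_i/∂x_i = α_i − 1, so town i contributes w_i if α_i > 1, else 0.
α_i > 1 for i ∈ {1}; NE contributions (6, 0), X = 6.

6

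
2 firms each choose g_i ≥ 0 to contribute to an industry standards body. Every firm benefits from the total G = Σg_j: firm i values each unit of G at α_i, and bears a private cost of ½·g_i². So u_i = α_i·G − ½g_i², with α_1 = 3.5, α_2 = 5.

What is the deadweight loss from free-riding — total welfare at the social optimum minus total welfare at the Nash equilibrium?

Firm i's FOC: ∂u_i/∂g_i = α_i − g_i = 0, so g_i* = α_i.
NE contributions = (3.5, 5); G = 8.5.
W^NE = (Σα)·G − ½Σα_i² = 8.5² − ½·37.25 = 53.625.
Planner sets g_i = Σα_j = 8.5 for every i, so G^SO = 2·8.5 = 17.
W^SO = (Σα)·G^SO − ½·2·(Σα)² = (2/2)·8.5² = 72.25.
Deadweight loss = W^SO − W^NE = 18.625.

18.625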